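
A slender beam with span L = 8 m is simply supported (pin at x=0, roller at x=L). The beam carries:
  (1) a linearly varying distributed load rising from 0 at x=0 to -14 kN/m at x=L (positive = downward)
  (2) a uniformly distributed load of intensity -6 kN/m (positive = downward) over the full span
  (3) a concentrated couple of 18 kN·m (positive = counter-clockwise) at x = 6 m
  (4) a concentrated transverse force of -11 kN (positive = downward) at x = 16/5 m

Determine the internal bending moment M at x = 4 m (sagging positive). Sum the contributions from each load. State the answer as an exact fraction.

Load 1 — triangular load w₀=-14 kN/m (0→w₀ over full span):
  M_1 = w₀Lx/6 - w₀x³/(6L) = (-14)·8·4/6 - (-14)·4³/(6·8) = -56 kN·m
Load 2 — uniform load w=-6 kN/m over full span:
  M_2 = wx(L-x)/2 = (-6)·4·(8-4)/2 = -48 kN·m
Load 3 — applied couple M₀=18 kN·m at a=6 m (b=L-a=2):
  M_3 = M₀x/L  [x≤a] = 18·4/8 = 9 kN·m
Load 4 — point force P=-11 kN at a=16/5 m (b=L-a=24/5):
  M_4 = Pa(L-x)/L  [x>a] = (-11)·(16/5)·(8-4)/8 = -88/5 kN·m
Superposition: M = Σ M_i = -563/5 kN·m ≈ -112.600000 kN·m

M(4) = -563/5 kN·m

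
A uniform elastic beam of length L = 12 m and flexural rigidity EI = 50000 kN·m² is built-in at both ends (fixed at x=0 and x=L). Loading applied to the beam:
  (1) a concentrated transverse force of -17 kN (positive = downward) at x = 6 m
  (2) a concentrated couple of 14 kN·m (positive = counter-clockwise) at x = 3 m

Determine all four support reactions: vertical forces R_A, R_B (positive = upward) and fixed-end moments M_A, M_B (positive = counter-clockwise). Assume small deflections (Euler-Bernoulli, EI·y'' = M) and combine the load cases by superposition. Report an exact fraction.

Load 1 — point force P=-17 kN at a=6 m (b=L-a=6):
  R_A = Pb²(3a+b)/L³ = (-17)·6²·(3·6+6)/12³ = -17/2 kN
  M_A = Pab²/L² = (-17)·6·6²/12² = -51/2 kN·m
  R_B = Pa²(a+3b)/L³ = (-17)·6²·(6+3·6)/12³ = -17/2 kN
  M_B = -Pa²b/L² = -(-17)·6²·6/12² = 51/2 kN·m
Load 2 — applied couple M₀=14 kN·m at a=3 m (b=L-a=9):
  R_A = 6M₀ab/L³ = 6·14·3·9/12³ = 21/16 kN
  M_A = M₀b(2a-b)/L² = 14·9·(2·3-9)/12² = -21/8 kN·m
  R_B = -6M₀ab/L³ = -6·14·3·9/12³ = -21/16 kN
  M_B = M₀a(2b-a)/L² = 14·3·(2·9-3)/12² = 35/8 kN·m
Superposition: R_A = -115/16 kN, M_A = -225/8 kN·m, R_B = -157/16 kN, M_B = 239/8 kN·m

R_A = -115/16 kN, M_A = -225/8 kN·m, R_B = -157/16 kN, M_B = 239/8 kN·m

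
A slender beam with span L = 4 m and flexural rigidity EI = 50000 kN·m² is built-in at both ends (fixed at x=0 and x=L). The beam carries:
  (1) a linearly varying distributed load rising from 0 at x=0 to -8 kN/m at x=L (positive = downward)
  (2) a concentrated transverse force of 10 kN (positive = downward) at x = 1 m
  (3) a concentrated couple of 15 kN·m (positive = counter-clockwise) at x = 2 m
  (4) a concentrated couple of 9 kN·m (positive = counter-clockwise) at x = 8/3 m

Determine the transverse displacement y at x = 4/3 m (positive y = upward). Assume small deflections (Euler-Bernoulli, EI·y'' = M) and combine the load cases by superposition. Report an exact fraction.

y(4/3) = -4291/91125000 m

Load 1 — triangular load w₀=-8 kN/m (0→w₀ over full span):
  y_1 = -w₀x²(L-x)²(x+2L)/(120LEI) = -(-8)·(4/3)²·(4-(4/3))²·((4/3)+2·4)/(120·4·50000) = 448/11390625 m
Load 2 — point force P=10 kN at a=1 m (b=L-a=3):
  y_2 = -Pa²(L-x)²(3bL-(3b+a)(L-x))/(6L³EI)  [x>a] = -10·1²·(4-(4/3))²·(3·3·4-(3·3+1)·(4-(4/3)))/(6·4³·50000) = -7/202500 m
Load 3 — applied couple M₀=15 kN·m at a=2 m (b=L-a=2):
  y_3 = (R_Ax³/6 - M_Ax²/2)/EI  [x≤a] with R_A=45/8, M_A=15/4 = ((45/8)·(4/3)³/6 - (15/4)·(4/3)²/2)/50000 = -1/45000 m
Load 4 — applied couple M₀=9 kN·m at a=8/3 m (b=L-a=4/3):
  y_4 = (R_Ax³/6 - M_Ax²/2)/EI  [x≤a] with R_A=3, M_A=3 = (3·(4/3)³/6 - 3·(4/3)²/2)/50000 = -1/33750 m
Superposition: y = Σ y_i = -4291/91125000 m ≈ -0.000047 m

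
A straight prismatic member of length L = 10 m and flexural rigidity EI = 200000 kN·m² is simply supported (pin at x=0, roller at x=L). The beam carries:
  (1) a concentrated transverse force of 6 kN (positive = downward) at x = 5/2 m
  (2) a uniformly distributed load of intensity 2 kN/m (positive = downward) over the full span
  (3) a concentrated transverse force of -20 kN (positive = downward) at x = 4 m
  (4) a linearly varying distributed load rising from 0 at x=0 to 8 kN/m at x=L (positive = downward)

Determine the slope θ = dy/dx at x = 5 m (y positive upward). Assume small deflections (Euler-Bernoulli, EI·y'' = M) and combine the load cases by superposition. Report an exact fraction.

θ(5) = -2453/28800000 rad

Load 1 — point force P=6 kN at a=5/2 m (b=L-a=15/2):
  θ_1 = -Pa(2L²-6Lx+3x²+a²)/(6LEI)  [x>a] = -6·(5/2)·(2·10²-6·10·5+3·5²+(5/2)²)/(6·10·200000) = 3/128000 rad
Load 2 — uniform load w=2 kN/m over full span:
  θ_2 = -w(L³-6Lx²+4x³)/(24EI) = -2·(10³-6·10·5²+4·5³)/(24·200000) = 0 rad
Load 3 — point force P=-20 kN at a=4 m (b=L-a=6):
  θ_3 = -Pa(2L²-6Lx+3x²+a²)/(6LEI)  [x>a] = -(-20)·4·(2·10²-6·10·5+3·5²+4²)/(6·10·200000) = -3/50000 rad
Load 4 — triangular load w₀=8 kN/m (0→w₀ over full span):
  θ_4 = -w₀(7L⁴-30L²x²+15x⁴)/(360LEI) = -8·(7·10⁴-30·10²·5²+15·5⁴)/(360·10·200000) = -7/144000 rad
Superposition: θ = Σ θ_i = -2453/28800000 rad ≈ -0.000085 rad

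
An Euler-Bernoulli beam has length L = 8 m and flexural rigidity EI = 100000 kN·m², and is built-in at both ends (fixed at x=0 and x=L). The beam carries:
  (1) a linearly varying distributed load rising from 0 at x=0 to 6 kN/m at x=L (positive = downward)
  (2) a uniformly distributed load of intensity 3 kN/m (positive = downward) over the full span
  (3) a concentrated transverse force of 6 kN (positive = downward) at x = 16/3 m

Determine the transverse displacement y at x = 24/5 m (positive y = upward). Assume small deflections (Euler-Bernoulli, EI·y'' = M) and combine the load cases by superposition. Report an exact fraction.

y(24/5) = -35376/48828125 m

Load 1 — triangular load w₀=6 kN/m (0→w₀ over full span):
  y_1 = -w₀x²(L-x)²(x+2L)/(120LEI) = -6·(24/5)²·(8-(24/5))²·((24/5)+2·8)/(120·8·100000) = -14976/48828125 m
Load 2 — uniform load w=3 kN/m over full span:
  y_2 = -wx²(L-x)²/(24EI) = -3·(24/5)²·(8-(24/5))²/(24·100000) = -576/1953125 m
Load 3 — point force P=6 kN at a=16/3 m (b=L-a=8/3):
  y_3 = -Pb²x²(3aL-(3a+b)x)/(6L³EI)  [x≤a] = -6·(8/3)²·(24/5)²·(3·(16/3)·8-(3·(16/3)+(8/3))·(24/5))/(6·8³·100000) = -48/390625 m
Superposition: y = Σ y_i = -35376/48828125 m ≈ -0.000725 m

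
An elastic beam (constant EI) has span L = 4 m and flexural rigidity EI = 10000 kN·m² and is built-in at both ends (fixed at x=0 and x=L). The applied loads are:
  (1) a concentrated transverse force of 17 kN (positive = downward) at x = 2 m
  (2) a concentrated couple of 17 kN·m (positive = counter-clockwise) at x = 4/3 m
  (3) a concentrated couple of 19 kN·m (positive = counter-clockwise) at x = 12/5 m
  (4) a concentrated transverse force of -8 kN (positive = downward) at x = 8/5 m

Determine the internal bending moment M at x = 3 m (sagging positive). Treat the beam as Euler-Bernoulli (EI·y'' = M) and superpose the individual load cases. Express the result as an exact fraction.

Load 1 — point force P=17 kN at a=2 m (b=L-a=2):
  M_1 = Pa²(a+3b)(L-x)/L³ - Pa²b/L²  [x>a] = 17·2²·(2+3·2)·(4-3)/4³ - 17·2²·2/4² = 0 kN·m
Load 2 — applied couple M₀=17 kN·m at a=4/3 m (b=L-a=8/3):
  M_2 = R_Ax - M_A - M₀  [x>a] with R_A=17/3, M_A=0 = (17/3)·3 - 0 - 17 = 0 kN·m
Load 3 — applied couple M₀=19 kN·m at a=12/5 m (b=L-a=8/5):
  M_3 = R_Ax - M_A - M₀  [x>a] with R_A=171/25, M_A=152/25 = (171/25)·3 - (152/25) - 19 = -114/25 kN·m
Load 4 — point force P=-8 kN at a=8/5 m (b=L-a=12/5):
  M_4 = Pa²(a+3b)(L-x)/L³ - Pa²b/L²  [x>a] = (-8)·(8/5)²·((8/5)+3·(12/5))·(4-3)/4³ - (-8)·(8/5)²·(12/5)/4² = 32/125 kN·m
Superposition: M = Σ M_i = -538/125 kN·m ≈ -4.304000 kN·m

M(3) = -538/125 kN·m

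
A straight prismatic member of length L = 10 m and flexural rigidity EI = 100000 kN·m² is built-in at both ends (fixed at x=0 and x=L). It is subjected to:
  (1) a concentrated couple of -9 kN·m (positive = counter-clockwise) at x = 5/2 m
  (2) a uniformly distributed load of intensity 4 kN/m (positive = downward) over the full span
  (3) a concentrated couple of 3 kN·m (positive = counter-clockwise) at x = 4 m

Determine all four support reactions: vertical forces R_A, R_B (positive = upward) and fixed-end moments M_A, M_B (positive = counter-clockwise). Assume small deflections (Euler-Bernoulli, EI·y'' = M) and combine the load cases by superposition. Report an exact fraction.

R_A = 38839/2000 kN, M_A = 42457/1200 kN·m, R_B = 41161/2000 kN, M_B = -42223/1200 kN·m

Load 1 — applied couple M₀=-9 kN·m at a=5/2 m (b=L-a=15/2):
  R_A = 6M₀ab/L³ = 6·(-9)·(5/2)·(15/2)/10³ = -81/80 kN
  M_A = M₀b(2a-b)/L² = (-9)·(15/2)·(2·(5/2)-(15/2))/10² = 27/16 kN·m
  R_B = -6M₀ab/L³ = -6·(-9)·(5/2)·(15/2)/10³ = 81/80 kN
  M_B = M₀a(2b-a)/L² = (-9)·(5/2)·(2·(15/2)-(5/2))/10² = -45/16 kN·m
Load 2 — uniform load w=4 kN/m over full span:
  R_A = wL/2 = 4·10/2 = 20 kN
  M_A = wL²/12 = 4·10²/12 = 100/3 kN·m
  R_B = wL/2 = 4·10/2 = 20 kN
  M_B = -wL²/12 = -4·10²/12 = -100/3 kN·m
Load 3 — applied couple M₀=3 kN·m at a=4 m (b=L-a=6):
  R_A = 6M₀ab/L³ = 6·3·4·6/10³ = 54/125 kN
  M_A = M₀b(2a-b)/L² = 3·6·(2·4-6)/10² = 9/25 kN·m
  R_B = -6M₀ab/L³ = -6·3·4·6/10³ = -54/125 kN
  M_B = M₀a(2b-a)/L² = 3·4·(2·6-4)/10² = 24/25 kN·m
Superposition: R_A = 38839/2000 kN, M_A = 42457/1200 kN·m, R_B = 41161/2000 kN, M_B = -42223/1200 kN·m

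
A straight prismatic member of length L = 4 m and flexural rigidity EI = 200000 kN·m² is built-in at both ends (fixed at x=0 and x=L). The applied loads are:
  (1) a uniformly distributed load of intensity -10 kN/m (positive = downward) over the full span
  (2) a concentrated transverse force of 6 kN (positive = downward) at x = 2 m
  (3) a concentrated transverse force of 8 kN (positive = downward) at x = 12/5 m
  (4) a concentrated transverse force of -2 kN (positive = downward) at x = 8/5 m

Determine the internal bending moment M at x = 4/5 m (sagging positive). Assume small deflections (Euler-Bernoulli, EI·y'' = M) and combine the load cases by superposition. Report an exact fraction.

Load 1 — uniform load w=-10 kN/m over full span:
  M_1 = wLx/2 - wL²/12 - wx²/2 = (-10)·4·(4/5)/2 - (-10)·4²/12 - (-10)·(4/5)²/2 = 8/15 kN·m
Load 2 — point force P=6 kN at a=2 m (b=L-a=2):
  M_2 = Pb²(3a+b)x/L³ - Pab²/L²  [x≤a] = 6·2²·(3·2+2)·(4/5)/4³ - 6·2·2²/4² = -3/5 kN·m
Load 3 — point force P=8 kN at a=12/5 m (b=L-a=8/5):
  M_3 = Pb²(3a+b)x/L³ - Pab²/L²  [x≤a] = 8·(8/5)²·(3·(12/5)+(8/5))·(4/5)/4³ - 8·(12/5)·(8/5)²/4² = -512/625 kN·m
Load 4 — point force P=-2 kN at a=8/5 m (b=L-a=12/5):
  M_4 = Pb²(3a+b)x/L³ - Pab²/L²  [x≤a] = (-2)·(12/5)²·(3·(8/5)+(12/5))·(4/5)/4³ - (-2)·(8/5)·(12/5)²/4² = 72/625 kN·m
Superposition: M = Σ M_i = -289/375 kN·m ≈ -0.770667 kN·m

M(4/5) = -289/375 kN·m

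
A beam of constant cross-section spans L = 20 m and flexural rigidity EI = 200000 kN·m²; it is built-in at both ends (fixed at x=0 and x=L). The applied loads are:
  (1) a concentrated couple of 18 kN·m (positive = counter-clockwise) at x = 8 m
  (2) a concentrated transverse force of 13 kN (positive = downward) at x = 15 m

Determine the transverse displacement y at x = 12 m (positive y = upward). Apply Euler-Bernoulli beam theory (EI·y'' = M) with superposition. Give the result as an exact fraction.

Load 1 — applied couple M₀=18 kN·m at a=8 m (b=L-a=12):
  y_1 = (R_Ax³/6 - M_Ax²/2 - M₀(x-a)²/2)/EI  [x>a] with R_A=162/125, M_A=54/25 = ((162/125)·12³/6 - (54/25)·12²/2 - 18·(12-8)²/2)/200000 = 144/390625 m
Load 2 — point force P=13 kN at a=15 m (b=L-a=5):
  y_2 = -Pb²x²(3aL-(3a+b)x)/(6L³EI)  [x≤a] = -13·5²·12²·(3·15·20-(3·15+5)·12)/(6·20³·200000) = -117/80000 m
Superposition: y = Σ y_i = -54693/50000000 m ≈ -0.001094 m

y(12) = -54693/50000000 m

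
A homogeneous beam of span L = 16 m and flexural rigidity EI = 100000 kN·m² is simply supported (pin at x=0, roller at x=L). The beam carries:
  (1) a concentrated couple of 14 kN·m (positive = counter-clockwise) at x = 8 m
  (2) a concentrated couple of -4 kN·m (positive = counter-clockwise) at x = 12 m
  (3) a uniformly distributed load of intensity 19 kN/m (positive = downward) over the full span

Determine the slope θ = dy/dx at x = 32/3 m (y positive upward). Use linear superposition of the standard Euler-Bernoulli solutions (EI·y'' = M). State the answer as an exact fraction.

Load 1 — applied couple M₀=14 kN·m at a=8 m (b=L-a=8):
  θ_1 = (M₀x²/(2L)-M₀(x-a)+C₁)/EI  [x>a] with C₁=M₀(3b²-L²)/(6L)=-28/3 = (14·(32/3)²/(2·16)-14·((32/3)-8)+(-28/3))/100000 = 7/225000 rad
Load 2 — applied couple M₀=-4 kN·m at a=12 m (b=L-a=4):
  θ_2 = (M₀x²/(2L)+C₁)/EI  [x≤a] with C₁=M₀(3b²-L²)/(6L)=26/3 = ((-4)·(32/3)²/(2·16)+(26/3))/100000 = -1/18000 rad
Load 3 — uniform load w=19 kN/m over full span:
  θ_3 = -w(L³-6Lx²+4x³)/(24EI) = -19·(16³-6·16·(32/3)²+4·(32/3)³)/(24·100000) = 3952/253125 rad
Superposition: θ = Σ θ_i = 63133/4050000 rad ≈ 0.015588 rad

θ(32/3) = 63133/4050000 rad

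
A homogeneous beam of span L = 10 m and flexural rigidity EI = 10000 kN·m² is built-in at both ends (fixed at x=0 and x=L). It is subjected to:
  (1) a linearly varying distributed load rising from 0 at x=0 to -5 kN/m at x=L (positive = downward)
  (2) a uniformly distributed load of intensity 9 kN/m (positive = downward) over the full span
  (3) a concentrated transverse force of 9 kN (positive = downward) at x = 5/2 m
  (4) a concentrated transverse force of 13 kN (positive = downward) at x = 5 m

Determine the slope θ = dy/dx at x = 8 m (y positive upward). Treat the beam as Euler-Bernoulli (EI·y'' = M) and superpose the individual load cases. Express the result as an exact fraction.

Load 1 — triangular load w₀=-5 kN/m (0→w₀ over full span):
  θ_1 = -w₀(2x(L-x)(L-2x)(x+2L)+x²(L-x)²)/(120LEI) = -(-5)·(2·8·(10-8)·(10-2·8)·(8+2·10)+8²·(10-8)²)/(120·10·10000) = -4/1875 rad
Load 2 — uniform load w=9 kN/m over full span:
  θ_2 = -wx(L-x)(L-2x)/(12EI) = -9·8·(10-8)·(10-2·8)/(12·10000) = 9/1250 rad
Load 3 — point force P=9 kN at a=5/2 m (b=L-a=15/2):
  θ_3 = Pa²(L-x)(2bL-(3b+a)(L-x))/(2L³EI)  [x>a] = 9·(5/2)²·(10-8)·(2·(15/2)·10-(3·(15/2)+(5/2))·(10-8))/(2·10³·10000) = 9/16000 rad
Load 4 — point force P=13 kN at a=5 m (b=L-a=5):
  θ_4 = Pa²(L-x)(2bL-(3b+a)(L-x))/(2L³EI)  [x>a] = 13·5²·(10-8)·(2·5·10-(3·5+5)·(10-8))/(2·10³·10000) = 39/20000 rad
Superposition: θ = Σ θ_i = 1819/240000 rad ≈ 0.007579 rad

θ(8) = 1819/240000 rad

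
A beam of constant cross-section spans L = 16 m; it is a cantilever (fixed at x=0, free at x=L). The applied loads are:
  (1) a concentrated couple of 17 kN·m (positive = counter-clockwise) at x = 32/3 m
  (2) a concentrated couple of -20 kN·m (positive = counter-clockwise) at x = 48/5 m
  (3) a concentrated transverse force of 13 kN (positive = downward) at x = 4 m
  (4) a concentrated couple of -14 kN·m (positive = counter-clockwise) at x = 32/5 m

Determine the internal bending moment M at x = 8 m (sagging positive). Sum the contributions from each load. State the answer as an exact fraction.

M(8) = -3 kN·m

Load 1 — applied couple M₀=17 kN·m at a=32/3 m (b=L-a=16/3):
  M_1 = M₀  [x≤a] = 17 = 17 kN·m
Load 2 — applied couple M₀=-20 kN·m at a=48/5 m (b=L-a=32/5):
  M_2 = M₀  [x≤a] = (-20) = -20 kN·m
Load 3 — point force P=13 kN at a=4 m (b=L-a=12):
  M_3 = 0  [x>a] = 0 kN·m
Load 4 — applied couple M₀=-14 kN·m at a=32/5 m (b=L-a=48/5):
  M_4 = 0  [x>a] = 0 kN·m
Superposition: M = Σ M_i = -3 kN·m ≈ -3.000000 kN·m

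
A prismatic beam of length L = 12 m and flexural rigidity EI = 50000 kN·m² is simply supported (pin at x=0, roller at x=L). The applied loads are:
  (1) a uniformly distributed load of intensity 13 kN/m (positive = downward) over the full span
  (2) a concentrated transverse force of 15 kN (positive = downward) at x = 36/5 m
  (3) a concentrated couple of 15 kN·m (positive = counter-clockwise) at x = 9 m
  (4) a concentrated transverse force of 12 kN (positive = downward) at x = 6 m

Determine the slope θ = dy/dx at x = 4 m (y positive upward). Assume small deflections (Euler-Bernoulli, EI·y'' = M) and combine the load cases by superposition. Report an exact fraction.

θ(4) = -358801/30000000 rad

Load 1 — uniform load w=13 kN/m over full span:
  θ_1 = -w(L³-6Lx²+4x³)/(24EI) = -13·(12³-6·12·4²+4·4³)/(24·50000) = -169/18750 rad
Load 2 — point force P=15 kN at a=36/5 m (b=L-a=24/5):
  θ_2 = -Pb(L²-b²-3x²)/(6LEI)  [x≤a] = -15·(24/5)·(12²-(24/5)²-3·4²)/(6·12·50000) = -114/78125 rad
Load 3 — applied couple M₀=15 kN·m at a=9 m (b=L-a=3):
  θ_3 = (M₀x²/(2L)+C₁)/EI  [x≤a] with C₁=M₀(3b²-L²)/(6L)=-195/8 = (15·4²/(2·12)+(-195/8))/50000 = -23/80000 rad
Load 4 — point force P=12 kN at a=6 m (b=L-a=6):
  θ_4 = -Pb(L²-b²-3x²)/(6LEI)  [x≤a] = -12·6·(12²-6²-3·4²)/(6·12·50000) = -3/2500 rad
Superposition: θ = Σ θ_i = -358801/30000000 rad ≈ -0.011960 rad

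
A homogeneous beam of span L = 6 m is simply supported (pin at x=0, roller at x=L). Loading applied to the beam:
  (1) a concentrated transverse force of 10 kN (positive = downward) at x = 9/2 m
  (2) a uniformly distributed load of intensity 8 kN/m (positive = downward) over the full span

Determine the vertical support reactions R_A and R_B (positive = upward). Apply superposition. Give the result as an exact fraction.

R_A = 53/2 kN, R_B = 63/2 kN

Load 1 — point force P=10 kN at a=9/2 m (b=L-a=3/2):
  R_A = Pb/L = 10·(3/2)/6 = 5/2 kN
  R_B = Pa/L = 10·(9/2)/6 = 15/2 kN
Load 2 — uniform load w=8 kN/m over full span:
  R_A = wL/2 = 8·6/2 = 24 kN
  R_B = wL/2 = 8·6/2 = 24 kN
Superposition: R_A = 53/2 kN, R_B = 63/2 kN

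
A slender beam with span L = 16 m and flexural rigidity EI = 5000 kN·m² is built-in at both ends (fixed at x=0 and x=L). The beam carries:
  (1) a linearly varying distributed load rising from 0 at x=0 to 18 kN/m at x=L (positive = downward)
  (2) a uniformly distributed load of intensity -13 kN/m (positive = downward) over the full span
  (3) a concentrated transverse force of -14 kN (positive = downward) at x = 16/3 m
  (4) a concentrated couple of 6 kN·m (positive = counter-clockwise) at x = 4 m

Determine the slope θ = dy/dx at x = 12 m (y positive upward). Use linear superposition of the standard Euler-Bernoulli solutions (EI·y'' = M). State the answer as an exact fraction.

θ(12) = -19471/600000 rad

Load 1 — triangular load w₀=18 kN/m (0→w₀ over full span):
  θ_1 = -w₀(2x(L-x)(L-2x)(x+2L)+x²(L-x)²)/(120LEI) = -18·(2·12·(16-12)·(16-2·12)·(12+2·16)+12²·(16-12)²)/(120·16·5000) = 369/6250 rad
Load 2 — uniform load w=-13 kN/m over full span:
  θ_2 = -wx(L-x)(L-2x)/(12EI) = -(-13)·12·(16-12)·(16-2·12)/(12·5000) = -52/625 rad
Load 3 — point force P=-14 kN at a=16/3 m (b=L-a=32/3):
  θ_3 = Pa²(L-x)(2bL-(3b+a)(L-x))/(2L³EI)  [x>a] = (-14)·(16/3)²·(16-12)·(2·(32/3)·16-(3·(32/3)+(16/3))·(16-12))/(2·16³·5000) = -14/1875 rad
Load 4 — applied couple M₀=6 kN·m at a=4 m (b=L-a=12):
  θ_4 = (R_Ax²/2 - M_Ax - M₀(x-a))/EI  [x>a] with R_A=27/64, M_A=-9/8 = ((27/64)·12²/2 - (-9/8)·12 - 6·(12-4))/5000 = -33/40000 rad
Superposition: θ = Σ θ_i = -19471/600000 rad ≈ -0.032452 rad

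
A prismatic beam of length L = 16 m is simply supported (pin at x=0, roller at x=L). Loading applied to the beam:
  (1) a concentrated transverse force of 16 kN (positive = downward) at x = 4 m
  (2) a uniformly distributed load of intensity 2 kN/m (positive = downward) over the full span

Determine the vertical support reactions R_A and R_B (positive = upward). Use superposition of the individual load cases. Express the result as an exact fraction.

Load 1 — point force P=16 kN at a=4 m (b=L-a=12):
  R_A = Pb/L = 16·12/16 = 12 kN
  R_B = Pa/L = 16·4/16 = 4 kN
Load 2 — uniform load w=2 kN/m over full span:
  R_A = wL/2 = 2·16/2 = 16 kN
  R_B = wL/2 = 2·16/2 = 16 kN
Superposition: R_A = 28 kN, R_B = 20 kN

R_A = 28 kN, R_B = 20 kN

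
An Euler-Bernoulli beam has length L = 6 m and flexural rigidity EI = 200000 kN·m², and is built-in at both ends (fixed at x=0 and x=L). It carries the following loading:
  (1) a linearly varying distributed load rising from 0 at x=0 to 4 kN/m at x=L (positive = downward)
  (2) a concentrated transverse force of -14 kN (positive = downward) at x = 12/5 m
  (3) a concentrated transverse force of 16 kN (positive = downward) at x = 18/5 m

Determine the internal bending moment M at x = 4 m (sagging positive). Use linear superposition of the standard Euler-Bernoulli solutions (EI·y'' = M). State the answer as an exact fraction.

Load 1 — triangular load w₀=4 kN/m (0→w₀ over full span):
  M_1 = 3w₀Lx/20 - w₀L²/30 - w₀x³/(6L) = 3·4·6·4/20 - 4·6²/30 - 4·4³/(6·6) = 112/45 kN·m
Load 2 — point force P=-14 kN at a=12/5 m (b=L-a=18/5):
  M_2 = Pa²(a+3b)(L-x)/L³ - Pa²b/L²  [x>a] = (-14)·(12/5)²·((12/5)+3·(18/5))·(6-4)/6³ - (-14)·(12/5)²·(18/5)/6² = -224/125 kN·m
Load 3 — point force P=16 kN at a=18/5 m (b=L-a=12/5):
  M_3 = Pa²(a+3b)(L-x)/L³ - Pa²b/L²  [x>a] = 16·(18/5)²·((18/5)+3·(12/5))·(6-4)/6³ - 16·(18/5)²·(12/5)/6² = 864/125 kN·m
Superposition: M = Σ M_i = 1712/225 kN·m ≈ 7.608889 kN·m

M(4) = 1712/225 kN·m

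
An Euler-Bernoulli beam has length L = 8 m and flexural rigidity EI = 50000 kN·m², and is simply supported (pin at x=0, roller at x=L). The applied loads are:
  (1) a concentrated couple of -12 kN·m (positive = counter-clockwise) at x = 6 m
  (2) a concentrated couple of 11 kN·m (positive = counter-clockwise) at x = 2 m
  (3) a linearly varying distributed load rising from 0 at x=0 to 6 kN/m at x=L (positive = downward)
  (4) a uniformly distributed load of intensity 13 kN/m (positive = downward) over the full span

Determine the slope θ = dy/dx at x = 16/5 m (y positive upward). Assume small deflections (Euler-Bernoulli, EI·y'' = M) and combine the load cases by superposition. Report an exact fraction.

Load 1 — applied couple M₀=-12 kN·m at a=6 m (b=L-a=2):
  θ_1 = (M₀x²/(2L)+C₁)/EI  [x≤a] with C₁=M₀(3b²-L²)/(6L)=13 = ((-12)·(16/5)²/(2·8)+13)/50000 = 133/1250000 rad
Load 2 — applied couple M₀=11 kN·m at a=2 m (b=L-a=6):
  θ_2 = (M₀x²/(2L)-M₀(x-a)+C₁)/EI  [x>a] with C₁=M₀(3b²-L²)/(6L)=121/12 = (11·(16/5)²/(2·8)-11·((16/5)-2)+(121/12))/50000 = 1177/15000000 rad
Load 3 — triangular load w₀=6 kN/m (0→w₀ over full span):
  θ_3 = -w₀(7L⁴-30L²x²+15x⁴)/(360LEI) = -6·(7·8⁴-30·8²·(16/5)²+15·(16/5)⁴)/(360·8·50000) = -2584/5859375 rad
Load 4 — uniform load w=13 kN/m over full span:
  θ_4 = -w(L³-6Lx²+4x³)/(24EI) = -13·(8³-6·8·(16/5)²+4·(16/5)³)/(24·50000) = -1924/1171875 rad
Superposition: θ = Σ θ_i = -711731/375000000 rad ≈ -0.001898 rad

θ(16/5) = -711731/375000000 rad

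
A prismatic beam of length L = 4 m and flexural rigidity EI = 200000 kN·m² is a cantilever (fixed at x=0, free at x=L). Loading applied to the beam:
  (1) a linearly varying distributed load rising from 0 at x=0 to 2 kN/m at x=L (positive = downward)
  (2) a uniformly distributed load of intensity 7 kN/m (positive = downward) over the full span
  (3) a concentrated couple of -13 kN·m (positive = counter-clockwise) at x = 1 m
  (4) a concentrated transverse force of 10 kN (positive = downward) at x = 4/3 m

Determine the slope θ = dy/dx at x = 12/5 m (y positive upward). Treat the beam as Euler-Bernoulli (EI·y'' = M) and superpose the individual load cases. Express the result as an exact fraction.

Load 1 — triangular load w₀=2 kN/m (0→w₀ over full span):
  θ_1 = (w₀Lx²/4-w₀L²x/3-w₀x⁴/(24L))/EI = (2·4·(12/5)²/4-2·4²·(12/5)/3-2·(12/5)⁴/(24·4))/200000 = -577/7812500 rad
Load 2 — uniform load w=7 kN/m over full span:
  θ_2 = -wx(x²-3Lx+3L²)/(6EI) = -7·(12/5)·((12/5)²-3·4·(12/5)+3·4²)/(6·200000) = -273/781250 rad
Load 3 — applied couple M₀=-13 kN·m at a=1 m (b=L-a=3):
  θ_3 = M₀a/EI  [x>a] = (-13)·1/200000 = -13/200000 rad
Load 4 — point force P=10 kN at a=4/3 m (b=L-a=8/3):
  θ_4 = -Pa²/(2EI)  [x>a] = -10·(4/3)²/(2·200000) = -1/22500 rad
Superposition: θ = Σ θ_i = -599333/1125000000 rad ≈ -0.000533 rad

θ(12/5) = -599333/1125000000 rad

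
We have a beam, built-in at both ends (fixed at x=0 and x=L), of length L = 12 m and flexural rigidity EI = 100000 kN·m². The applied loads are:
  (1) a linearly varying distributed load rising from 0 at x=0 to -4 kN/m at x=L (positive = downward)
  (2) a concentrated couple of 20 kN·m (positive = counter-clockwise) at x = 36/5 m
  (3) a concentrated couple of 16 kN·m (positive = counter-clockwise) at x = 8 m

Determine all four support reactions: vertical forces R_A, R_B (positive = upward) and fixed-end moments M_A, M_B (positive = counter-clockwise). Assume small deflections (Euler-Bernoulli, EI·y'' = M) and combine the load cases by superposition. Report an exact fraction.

R_A = -136/45 kN, M_A = -112/15 kN·m, R_B = -944/45 kN, M_B = 156/5 kN·m

Load 1 — triangular load w₀=-4 kN/m (0→w₀ over full span):
  R_A = 3w₀L/20 = 3·(-4)·12/20 = -36/5 kN
  M_A = w₀L²/30 = (-4)·12²/30 = -96/5 kN·m
  R_B = 7w₀L/20 = 7·(-4)·12/20 = -84/5 kN
  M_B = -w₀L²/20 = -(-4)·12²/20 = 144/5 kN·m
Load 2 — applied couple M₀=20 kN·m at a=36/5 m (b=L-a=24/5):
  R_A = 6M₀ab/L³ = 6·20·(36/5)·(24/5)/12³ = 12/5 kN
  M_A = M₀b(2a-b)/L² = 20·(24/5)·(2·(36/5)-(24/5))/12² = 32/5 kN·m
  R_B = -6M₀ab/L³ = -6·20·(36/5)·(24/5)/12³ = -12/5 kN
  M_B = M₀a(2b-a)/L² = 20·(36/5)·(2·(24/5)-(36/5))/12² = 12/5 kN·m
Load 3 — applied couple M₀=16 kN·m at a=8 m (b=L-a=4):
  R_A = 6M₀ab/L³ = 6·16·8·4/12³ = 16/9 kN
  M_A = M₀b(2a-b)/L² = 16·4·(2·8-4)/12² = 16/3 kN·m
  R_B = -6M₀ab/L³ = -6·16·8·4/12³ = -16/9 kN
  M_B = M₀a(2b-a)/L² = 16·8·(2·4-8)/12² = 0 kN·m
Superposition: R_A = -136/45 kN, M_A = -112/15 kN·m, R_B = -944/45 kN, M_B = 156/5 kN·m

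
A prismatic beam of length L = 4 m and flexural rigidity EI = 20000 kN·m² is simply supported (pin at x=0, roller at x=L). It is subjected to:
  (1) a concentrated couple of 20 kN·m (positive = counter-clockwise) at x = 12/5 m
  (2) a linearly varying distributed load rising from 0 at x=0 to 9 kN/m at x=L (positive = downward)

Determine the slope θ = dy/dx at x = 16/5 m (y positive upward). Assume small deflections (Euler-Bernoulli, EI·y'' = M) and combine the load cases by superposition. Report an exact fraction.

Load 1 — applied couple M₀=20 kN·m at a=12/5 m (b=L-a=8/5):
  θ_1 = (M₀x²/(2L)-M₀(x-a)+C₁)/EI  [x>a] with C₁=M₀(3b²-L²)/(6L)=-104/15 = (20·(16/5)²/(2·4)-20·((16/5)-(12/5))+(-104/15))/20000 = 1/7500 rad
Load 2 — triangular load w₀=9 kN/m (0→w₀ over full span):
  θ_2 = -w₀(7L⁴-30L²x²+15x⁴)/(360LEI) = -9·(7·4⁴-30·4²·(16/5)²+15·(16/5)⁴)/(360·4·20000) = 757/1562500 rad
Superposition: θ = Σ θ_i = 724/1171875 rad ≈ 0.000618 rad

θ(16/5) = 724/1171875 rad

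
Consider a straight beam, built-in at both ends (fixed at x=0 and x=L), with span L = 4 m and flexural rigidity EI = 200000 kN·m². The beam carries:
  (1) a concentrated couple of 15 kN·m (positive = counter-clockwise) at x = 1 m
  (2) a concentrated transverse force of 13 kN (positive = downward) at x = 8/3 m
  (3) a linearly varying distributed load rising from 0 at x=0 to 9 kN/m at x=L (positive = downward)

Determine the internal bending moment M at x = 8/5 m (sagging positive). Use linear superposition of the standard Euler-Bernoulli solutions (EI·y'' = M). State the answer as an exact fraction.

M(8/5) = -86009/54000 kN·m

Load 1 — applied couple M₀=15 kN·m at a=1 m (b=L-a=3):
  M_1 = R_Ax - M_A - M₀  [x>a] with R_A=135/32, M_A=-45/16 = (135/32)·(8/5) - (-45/16) - 15 = -87/16 kN·m
Load 2 — point force P=13 kN at a=8/3 m (b=L-a=4/3):
  M_2 = Pb²(3a+b)x/L³ - Pab²/L²  [x≤a] = 13·(4/3)²·(3·(8/3)+(4/3))·(8/5)/4³ - 13·(8/3)·(4/3)²/4² = 208/135 kN·m
Load 3 — triangular load w₀=9 kN/m (0→w₀ over full span):
  M_3 = 3w₀Lx/20 - w₀L²/30 - w₀x³/(6L) = 3·9·4·(8/5)/20 - 9·4²/30 - 9·(8/5)³/(6·4) = 288/125 kN·m
Superposition: M = Σ M_i = -86009/54000 kN·m ≈ -1.592759 kN·m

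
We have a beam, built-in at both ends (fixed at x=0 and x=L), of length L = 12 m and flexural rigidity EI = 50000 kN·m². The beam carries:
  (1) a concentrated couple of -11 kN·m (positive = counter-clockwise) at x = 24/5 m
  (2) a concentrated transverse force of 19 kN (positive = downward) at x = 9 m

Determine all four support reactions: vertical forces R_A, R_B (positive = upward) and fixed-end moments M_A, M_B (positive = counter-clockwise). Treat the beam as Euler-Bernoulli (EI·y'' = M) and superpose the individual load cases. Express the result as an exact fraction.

R_A = 1319/800 kN, M_A = 3747/400 kN·m, R_B = 13881/800 kN, M_B = -14233/400 kN·m

Load 1 — applied couple M₀=-11 kN·m at a=24/5 m (b=L-a=36/5):
  R_A = 6M₀ab/L³ = 6·(-11)·(24/5)·(36/5)/12³ = -33/25 kN
  M_A = M₀b(2a-b)/L² = (-11)·(36/5)·(2·(24/5)-(36/5))/12² = -33/25 kN·m
  R_B = -6M₀ab/L³ = -6·(-11)·(24/5)·(36/5)/12³ = 33/25 kN
  M_B = M₀a(2b-a)/L² = (-11)·(24/5)·(2·(36/5)-(24/5))/12² = -88/25 kN·m
Load 2 — point force P=19 kN at a=9 m (b=L-a=3):
  R_A = Pb²(3a+b)/L³ = 19·3²·(3·9+3)/12³ = 95/32 kN
  M_A = Pab²/L² = 19·9·3²/12² = 171/16 kN·m
  R_B = Pa²(a+3b)/L³ = 19·9²·(9+3·3)/12³ = 513/32 kN
  M_B = -Pa²b/L² = -19·9²·3/12² = -513/16 kN·m
Superposition: R_A = 1319/800 kN, M_A = 3747/400 kN·m, R_B = 13881/800 kN, M_B = -14233/400 kN·m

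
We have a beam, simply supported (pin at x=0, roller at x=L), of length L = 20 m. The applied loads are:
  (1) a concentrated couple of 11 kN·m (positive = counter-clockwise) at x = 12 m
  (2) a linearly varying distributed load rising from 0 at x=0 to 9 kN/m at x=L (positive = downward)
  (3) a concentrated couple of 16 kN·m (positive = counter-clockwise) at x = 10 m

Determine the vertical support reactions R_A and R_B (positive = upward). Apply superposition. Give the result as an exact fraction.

Load 1 — applied couple M₀=11 kN·m at a=12 m (b=L-a=8):
  R_A = M₀/L = 11/20 kN
  R_B = -M₀/L = -11/20 kN
Load 2 — triangular load w₀=9 kN/m (0→w₀ over full span):
  R_A = w₀L/6 = 9·20/6 = 30 kN
  R_B = w₀L/3 = 9·20/3 = 60 kN
Load 3 — applied couple M₀=16 kN·m at a=10 m (b=L-a=10):
  R_A = M₀/L = 16/20 = 4/5 kN
  R_B = -M₀/L = -16/20 = -4/5 kN
Superposition: R_A = 627/20 kN, R_B = 1173/20 kN

R_A = 627/20 kN, R_B = 1173/20 kN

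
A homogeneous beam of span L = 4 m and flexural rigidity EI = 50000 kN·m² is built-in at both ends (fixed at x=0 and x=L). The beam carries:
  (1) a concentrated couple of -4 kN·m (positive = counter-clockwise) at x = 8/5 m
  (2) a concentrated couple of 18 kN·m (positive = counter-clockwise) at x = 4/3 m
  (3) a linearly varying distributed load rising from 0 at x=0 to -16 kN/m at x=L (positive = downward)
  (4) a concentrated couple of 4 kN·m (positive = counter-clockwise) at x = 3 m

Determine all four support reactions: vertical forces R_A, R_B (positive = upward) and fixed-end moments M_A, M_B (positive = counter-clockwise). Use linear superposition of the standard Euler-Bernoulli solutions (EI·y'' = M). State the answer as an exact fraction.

R_A = -783/200 kN, M_A = -2329/300 kN·m, R_B = -5617/200 kN, M_B = 1677/100 kN·m

Load 1 — applied couple M₀=-4 kN·m at a=8/5 m (b=L-a=12/5):
  R_A = 6M₀ab/L³ = 6·(-4)·(8/5)·(12/5)/4³ = -36/25 kN
  M_A = M₀b(2a-b)/L² = (-4)·(12/5)·(2·(8/5)-(12/5))/4² = -12/25 kN·m
  R_B = -6M₀ab/L³ = -6·(-4)·(8/5)·(12/5)/4³ = 36/25 kN
  M_B = M₀a(2b-a)/L² = (-4)·(8/5)·(2·(12/5)-(8/5))/4² = -32/25 kN·m
Load 2 — applied couple M₀=18 kN·m at a=4/3 m (b=L-a=8/3):
  R_A = 6M₀ab/L³ = 6·18·(4/3)·(8/3)/4³ = 6 kN
  M_A = M₀b(2a-b)/L² = 18·(8/3)·(2·(4/3)-(8/3))/4² = 0 kN·m
  R_B = -6M₀ab/L³ = -6·18·(4/3)·(8/3)/4³ = -6 kN
  M_B = M₀a(2b-a)/L² = 18·(4/3)·(2·(8/3)-(4/3))/4² = 6 kN·m
Load 3 — triangular load w₀=-16 kN/m (0→w₀ over full span):
  R_A = 3w₀L/20 = 3·(-16)·4/20 = -48/5 kN
  M_A = w₀L²/30 = (-16)·4²/30 = -128/15 kN·m
  R_B = 7w₀L/20 = 7·(-16)·4/20 = -112/5 kN
  M_B = -w₀L²/20 = -(-16)·4²/20 = 64/5 kN·m
Load 4 — applied couple M₀=4 kN·m at a=3 m (b=L-a=1):
  R_A = 6M₀ab/L³ = 6·4·3·1/4³ = 9/8 kN
  M_A = M₀b(2a-b)/L² = 4·1·(2·3-1)/4² = 5/4 kN·m
  R_B = -6M₀ab/L³ = -6·4·3·1/4³ = -9/8 kN
  M_B = M₀a(2b-a)/L² = 4·3·(2·1-3)/4² = -3/4 kN·m
Superposition: R_A = -783/200 kN, M_A = -2329/300 kN·m, R_B = -5617/200 kN, M_B = 1677/100 kN·m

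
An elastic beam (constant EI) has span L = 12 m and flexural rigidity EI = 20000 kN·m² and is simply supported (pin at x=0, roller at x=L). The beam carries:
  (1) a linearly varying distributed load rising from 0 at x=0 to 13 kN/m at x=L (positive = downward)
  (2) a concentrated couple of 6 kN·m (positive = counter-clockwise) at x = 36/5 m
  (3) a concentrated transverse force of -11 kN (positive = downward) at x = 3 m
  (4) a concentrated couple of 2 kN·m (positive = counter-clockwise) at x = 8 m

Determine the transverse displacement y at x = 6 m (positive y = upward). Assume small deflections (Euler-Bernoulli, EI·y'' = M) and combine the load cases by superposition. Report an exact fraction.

y(6) = -151219/2000000 m

Load 1 — triangular load w₀=13 kN/m (0→w₀ over full span):
  y_1 = -w₀x(7L⁴-10L²x²+3x⁴)/(360LEI) = -13·6·(7·12⁴-10·12²·6²+3·6⁴)/(360·12·20000) = -351/4000 m
Load 2 — applied couple M₀=6 kN·m at a=36/5 m (b=L-a=24/5):
  y_2 = (M₀x³/(6L)+C₁x)/EI  [x≤a] with C₁=M₀(3b²-L²)/(6L)=-156/25 = (6·6³/(6·12)+(-156/25)·6)/20000 = -243/250000 m
Load 3 — point force P=-11 kN at a=3 m (b=L-a=9):
  y_3 = -Pa(L-x)(2Lx-a²-x²)/(6LEI)  [x>a] = -(-11)·3·(12-6)·(2·12·6-3²-6²)/(6·12·20000) = 1089/80000 m
Load 4 — applied couple M₀=2 kN·m at a=8 m (b=L-a=4):
  y_4 = (M₀x³/(6L)+C₁x)/EI  [x≤a] with C₁=M₀(3b²-L²)/(6L)=-8/3 = (2·6³/(6·12)+(-8/3)·6)/20000 = -1/2000 m
Superposition: y = Σ y_i = -151219/2000000 m ≈ -0.075609 m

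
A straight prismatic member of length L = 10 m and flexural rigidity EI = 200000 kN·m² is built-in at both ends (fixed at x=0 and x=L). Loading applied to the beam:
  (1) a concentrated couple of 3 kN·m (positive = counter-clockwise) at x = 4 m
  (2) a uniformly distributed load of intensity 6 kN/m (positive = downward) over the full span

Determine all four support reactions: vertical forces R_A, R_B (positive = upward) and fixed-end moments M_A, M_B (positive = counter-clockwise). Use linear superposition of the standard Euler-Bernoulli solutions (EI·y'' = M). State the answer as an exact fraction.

R_A = 3804/125 kN, M_A = 1259/25 kN·m, R_B = 3696/125 kN, M_B = -1226/25 kN·m

Load 1 — applied couple M₀=3 kN·m at a=4 m (b=L-a=6):
  R_A = 6M₀ab/L³ = 6·3·4·6/10³ = 54/125 kN
  M_A = M₀b(2a-b)/L² = 3·6·(2·4-6)/10² = 9/25 kN·m
  R_B = -6M₀ab/L³ = -6·3·4·6/10³ = -54/125 kN
  M_B = M₀a(2b-a)/L² = 3·4·(2·6-4)/10² = 24/25 kN·m
Load 2 — uniform load w=6 kN/m over full span:
  R_A = wL/2 = 6·10/2 = 30 kN
  M_A = wL²/12 = 6·10²/12 = 50 kN·m
  R_B = wL/2 = 6·10/2 = 30 kN
  M_B = -wL²/12 = -6·10²/12 = -50 kN·m
Superposition: R_A = 3804/125 kN, M_A = 1259/25 kN·m, R_B = 3696/125 kN, M_B = -1226/25 kN·m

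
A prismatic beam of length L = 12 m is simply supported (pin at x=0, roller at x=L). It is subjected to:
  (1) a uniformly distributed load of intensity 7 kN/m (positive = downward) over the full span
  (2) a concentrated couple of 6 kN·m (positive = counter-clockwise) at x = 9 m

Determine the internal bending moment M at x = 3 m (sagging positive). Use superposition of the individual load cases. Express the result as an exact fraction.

M(3) = 96 kN·m

Load 1 — uniform load w=7 kN/m over full span:
  M_1 = wx(L-x)/2 = 7·3·(12-3)/2 = 189/2 kN·m
Load 2 — applied couple M₀=6 kN·m at a=9 m (b=L-a=3):
  M_2 = M₀x/L  [x≤a] = 6·3/12 = 3/2 kN·m
Superposition: M = Σ M_i = 96 kN·m ≈ 96.000000 kN·m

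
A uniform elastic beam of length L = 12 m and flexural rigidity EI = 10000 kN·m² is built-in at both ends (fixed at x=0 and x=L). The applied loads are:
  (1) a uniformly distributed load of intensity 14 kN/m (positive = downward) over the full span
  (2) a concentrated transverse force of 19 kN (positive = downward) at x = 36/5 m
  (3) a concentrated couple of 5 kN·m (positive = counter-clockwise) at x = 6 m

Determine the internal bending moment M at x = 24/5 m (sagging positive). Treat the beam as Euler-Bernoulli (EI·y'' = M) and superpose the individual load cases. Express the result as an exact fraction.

Load 1 — uniform load w=14 kN/m over full span:
  M_1 = wLx/2 - wL²/12 - wx²/2 = 14·12·(24/5)/2 - 14·12²/12 - 14·(24/5)²/2 = 1848/25 kN·m
Load 2 — point force P=19 kN at a=36/5 m (b=L-a=24/5):
  M_2 = Pb²(3a+b)x/L³ - Pab²/L²  [x≤a] = 19·(24/5)²·(3·(36/5)+(24/5))·(24/5)/12³ - 19·(36/5)·(24/5)²/12² = 6384/625 kN·m
Load 3 — applied couple M₀=5 kN·m at a=6 m (b=L-a=6):
  M_3 = R_Ax - M_A  [x≤a] with R_A=5/8, M_A=5/4 = (5/8)·(24/5) - (5/4) = 7/4 kN·m
Superposition: M = Σ M_i = 214711/2500 kN·m ≈ 85.884400 kN·m

M(24/5) = 214711/2500 kN·m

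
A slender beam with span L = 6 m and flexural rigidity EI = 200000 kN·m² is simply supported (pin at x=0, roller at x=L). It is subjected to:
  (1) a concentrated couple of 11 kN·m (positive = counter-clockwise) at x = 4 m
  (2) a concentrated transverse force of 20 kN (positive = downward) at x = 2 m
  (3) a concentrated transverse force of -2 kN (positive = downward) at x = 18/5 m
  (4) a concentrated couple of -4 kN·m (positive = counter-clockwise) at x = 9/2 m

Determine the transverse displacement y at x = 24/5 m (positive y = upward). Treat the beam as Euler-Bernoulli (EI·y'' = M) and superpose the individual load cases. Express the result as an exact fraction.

y(24/5) = -27749/150000000 m

Load 1 — applied couple M₀=11 kN·m at a=4 m (b=L-a=2):
  y_1 = (M₀x³/(6L)-M₀(x-a)²/2+C₁x)/EI  [x>a] with C₁=M₀(3b²-L²)/(6L)=-22/3 = (11·(24/5)³/(6·6)-11·((24/5)-4)²/2+(-22/3)·(24/5))/200000 = -77/3125000 m
Load 2 — point force P=20 kN at a=2 m (b=L-a=4):
  y_2 = -Pa(L-x)(2Lx-a²-x²)/(6LEI)  [x>a] = -20·2·(6-(24/5))·(2·6·(24/5)-2²-(24/5)²)/(6·6·200000) = -191/937500 m
Load 3 — point force P=-2 kN at a=18/5 m (b=L-a=12/5):
  y_3 = -Pa(L-x)(2Lx-a²-x²)/(6LEI)  [x>a] = -(-2)·(18/5)·(6-(24/5))·(2·6·(24/5)-(18/5)²-(24/5)²)/(6·6·200000) = 81/3125000 m
Load 4 — applied couple M₀=-4 kN·m at a=9/2 m (b=L-a=3/2):
  y_4 = (M₀x³/(6L)-M₀(x-a)²/2+C₁x)/EI  [x>a] with C₁=M₀(3b²-L²)/(6L)=13/4 = ((-4)·(24/5)³/(6·6)-(-4)·((24/5)-(9/2))²/2+(13/4)·(24/5))/200000 = 873/50000000 m
Superposition: y = Σ y_i = -27749/150000000 m ≈ -0.000185 m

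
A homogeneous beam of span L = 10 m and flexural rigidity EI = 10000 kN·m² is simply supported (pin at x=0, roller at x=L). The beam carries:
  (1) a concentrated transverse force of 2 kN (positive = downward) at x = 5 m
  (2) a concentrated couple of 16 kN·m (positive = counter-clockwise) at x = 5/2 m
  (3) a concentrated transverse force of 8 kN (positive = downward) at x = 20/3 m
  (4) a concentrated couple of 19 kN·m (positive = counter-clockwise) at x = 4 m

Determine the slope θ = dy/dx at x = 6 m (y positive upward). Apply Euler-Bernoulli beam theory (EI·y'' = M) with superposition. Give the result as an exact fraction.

θ(6) = 2317/8100000 rad

Load 1 — point force P=2 kN at a=5 m (b=L-a=5):
  θ_1 = -Pa(2L²-6Lx+3x²+a²)/(6LEI)  [x>a] = -2·5·(2·10²-6·10·6+3·6²+5²)/(6·10·10000) = 9/20000 rad
Load 2 — applied couple M₀=16 kN·m at a=5/2 m (b=L-a=15/2):
  θ_2 = (M₀x²/(2L)-M₀(x-a)+C₁)/EI  [x>a] with C₁=M₀(3b²-L²)/(6L)=55/3 = (16·6²/(2·10)-16·(6-(5/2))+(55/3))/10000 = -133/150000 rad
Load 3 — point force P=8 kN at a=20/3 m (b=L-a=10/3):
  θ_3 = -Pb(L²-b²-3x²)/(6LEI)  [x≤a] = -8·(10/3)·(10²-(10/3)²-3·6²)/(6·10·10000) = 43/50625 rad
Load 4 — applied couple M₀=19 kN·m at a=4 m (b=L-a=6):
  θ_4 = (M₀x²/(2L)-M₀(x-a)+C₁)/EI  [x>a] with C₁=M₀(3b²-L²)/(6L)=38/15 = (19·6²/(2·10)-19·(6-4)+(38/15))/10000 = -19/150000 rad
Superposition: θ = Σ θ_i = 2317/8100000 rad ≈ 0.000286 rad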